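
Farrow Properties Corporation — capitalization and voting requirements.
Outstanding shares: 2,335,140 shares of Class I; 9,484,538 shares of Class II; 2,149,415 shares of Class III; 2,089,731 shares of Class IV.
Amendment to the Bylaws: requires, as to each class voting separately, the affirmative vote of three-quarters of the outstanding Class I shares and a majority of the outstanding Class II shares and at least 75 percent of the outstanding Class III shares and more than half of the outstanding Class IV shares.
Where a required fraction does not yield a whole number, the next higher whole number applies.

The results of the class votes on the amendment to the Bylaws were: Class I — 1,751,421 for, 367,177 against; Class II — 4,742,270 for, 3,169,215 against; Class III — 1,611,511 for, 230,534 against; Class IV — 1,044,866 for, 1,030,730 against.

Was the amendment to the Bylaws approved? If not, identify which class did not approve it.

Class I: 3/4 of 2335140 = 1751355; 1,751,355 required, 1,751,421 in favor — approved.
Class II: a majority of 9484538 is 4742270; 4,742,270 required, 4,742,270 in favor — approved.
Class III: 3/4 of 2149415 = 1612061.25, rounded up to 1612062; 1,612,062 required, 1,611,511 in favor — not approved.
Class IV: a majority of 2089731 is 1044866; 1,044,866 required, 1,044,866 in favor — approved.

Not approved — the Class III shares did not give the required vote.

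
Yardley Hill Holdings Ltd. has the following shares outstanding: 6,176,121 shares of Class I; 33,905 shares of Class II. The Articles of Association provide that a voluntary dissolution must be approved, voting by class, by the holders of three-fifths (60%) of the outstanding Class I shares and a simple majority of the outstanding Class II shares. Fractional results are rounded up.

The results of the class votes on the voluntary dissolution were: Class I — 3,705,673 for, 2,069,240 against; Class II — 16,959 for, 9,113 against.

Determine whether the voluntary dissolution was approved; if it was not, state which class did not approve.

Approved — every class gave the required vote.

Class I: 3/5 of 6176121 = 3705672.60, rounded up to 3705673; 3,705,673 required, 3,705,673 in favor — approved.
Class II: a majority of 33905 is 16953; 16,953 required, 16,959 in favor — approved.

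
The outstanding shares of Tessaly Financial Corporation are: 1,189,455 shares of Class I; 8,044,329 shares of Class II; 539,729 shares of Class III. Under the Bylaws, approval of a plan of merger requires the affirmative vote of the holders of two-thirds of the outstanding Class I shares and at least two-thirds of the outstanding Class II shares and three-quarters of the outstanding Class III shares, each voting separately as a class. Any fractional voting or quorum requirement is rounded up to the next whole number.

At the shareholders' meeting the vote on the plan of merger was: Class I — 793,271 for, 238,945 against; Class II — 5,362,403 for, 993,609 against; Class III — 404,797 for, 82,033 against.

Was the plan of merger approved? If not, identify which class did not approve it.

Class I: 2/3 of 1189455 = 792970; 792,970 required, 793,271 in favor — approved.
Class II: 2/3 of 8044329 = 5362886; 5,362,886 required, 5,362,403 in favor — not approved.
Class III: 3/4 of 539729 = 404796.75, rounded up to 404797; 404,797 required, 404,797 in favor — approved.

Not approved — the Class II shares did not give the required vote.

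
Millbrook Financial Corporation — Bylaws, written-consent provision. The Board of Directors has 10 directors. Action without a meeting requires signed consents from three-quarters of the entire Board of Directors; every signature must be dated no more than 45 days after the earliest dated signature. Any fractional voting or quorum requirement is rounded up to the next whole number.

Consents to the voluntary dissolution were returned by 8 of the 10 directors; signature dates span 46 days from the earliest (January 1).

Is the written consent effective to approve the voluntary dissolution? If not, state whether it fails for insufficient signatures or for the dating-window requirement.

Signatures required: three-quarters of 10 — 3/4 of 10 = 7.50, rounded up to 8, so 8 needed; 8 signed. Sufficient.
Dating window: the latest signature is 46 days after the earliest; the limit is 45 days. Outside the window.

Not effective — dating-window requirement not satisfied.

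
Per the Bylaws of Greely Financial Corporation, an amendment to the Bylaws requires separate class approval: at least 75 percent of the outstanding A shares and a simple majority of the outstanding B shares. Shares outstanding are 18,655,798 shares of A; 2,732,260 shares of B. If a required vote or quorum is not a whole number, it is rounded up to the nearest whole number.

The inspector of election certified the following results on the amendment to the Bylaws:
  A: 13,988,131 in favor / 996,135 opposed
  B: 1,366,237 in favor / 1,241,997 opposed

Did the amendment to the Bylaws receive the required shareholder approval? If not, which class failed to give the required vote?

Not approved — the A shares did not give the required vote.

A: 3/4 of 18655798 = 13991848.50, rounded up to 13991849; 13,991,849 required, 13,988,131 in favor — not approved.
B: a majority of 2732260 is 1366131; 1,366,131 required, 1,366,237 in favor — approved.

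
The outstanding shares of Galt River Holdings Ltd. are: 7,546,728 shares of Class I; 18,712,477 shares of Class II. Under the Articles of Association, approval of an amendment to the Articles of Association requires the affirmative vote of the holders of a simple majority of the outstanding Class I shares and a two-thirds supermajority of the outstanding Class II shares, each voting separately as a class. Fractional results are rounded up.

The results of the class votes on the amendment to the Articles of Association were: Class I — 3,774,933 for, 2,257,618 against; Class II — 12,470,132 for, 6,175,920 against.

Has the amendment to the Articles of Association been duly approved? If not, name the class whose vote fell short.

Not approved — the Class II shares did not give the required vote.

Class I: a majority of 7546728 is 3773365; 3,773,365 required, 3,774,933 in favor — approved.
Class II: 2/3 of 18712477 = 12474984.67, rounded up to 12474985; 12,474,985 required, 12,470,132 in favor — not approved.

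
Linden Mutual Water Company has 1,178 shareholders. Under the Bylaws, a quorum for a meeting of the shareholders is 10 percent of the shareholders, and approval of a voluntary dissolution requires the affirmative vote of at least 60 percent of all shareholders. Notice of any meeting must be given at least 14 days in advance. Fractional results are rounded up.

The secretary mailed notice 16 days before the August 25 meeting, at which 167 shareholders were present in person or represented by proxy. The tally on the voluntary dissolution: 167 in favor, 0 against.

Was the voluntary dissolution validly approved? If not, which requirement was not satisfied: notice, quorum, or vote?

Invalid — vote requirement not satisfied.

Notice: 16 days given; 14 required. Satisfied.
Quorum: 10% of 1,178 = 117.80, rounded up to 118; 167 present. Satisfied.
Vote: requires three-fifths of all shareholders (1,178); 3/5 of 1178 = 706.80, rounded up to 707, so 707 needed; 167 in favor. Not satisfied.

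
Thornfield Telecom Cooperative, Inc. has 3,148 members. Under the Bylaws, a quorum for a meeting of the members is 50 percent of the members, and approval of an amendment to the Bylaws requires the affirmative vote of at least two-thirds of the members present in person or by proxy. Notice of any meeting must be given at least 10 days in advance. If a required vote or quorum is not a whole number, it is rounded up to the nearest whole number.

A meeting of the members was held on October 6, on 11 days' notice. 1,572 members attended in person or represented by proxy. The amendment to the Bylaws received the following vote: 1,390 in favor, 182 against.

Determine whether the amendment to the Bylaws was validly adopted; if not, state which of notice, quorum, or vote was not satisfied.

Invalid — quorum requirement not satisfied.

Notice: 11 days given; 10 required. Satisfied.
Quorum: 50% of 3,148 = 1,574; 1,572 present. Not satisfied.
Vote: requires two-thirds of those present (1,572); 2/3 of 1572 = 1048, so 1,048 needed; 1,390 in favor. Satisfied.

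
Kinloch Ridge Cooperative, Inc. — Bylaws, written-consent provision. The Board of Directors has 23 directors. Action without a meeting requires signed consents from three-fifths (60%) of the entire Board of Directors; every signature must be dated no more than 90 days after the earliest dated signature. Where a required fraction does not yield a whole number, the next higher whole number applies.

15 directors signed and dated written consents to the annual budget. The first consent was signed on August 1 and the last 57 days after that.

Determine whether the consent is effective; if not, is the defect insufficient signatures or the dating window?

Effective — both the signature and dating-window requirements are satisfied.

Signatures required: three-fifths (60%) of 23 — 3/5 of 23 = 13.80, rounded up to 14, so 14 needed; 15 signed. Sufficient.
Dating window: the latest signature is 57 days after the earliest; the limit is 90 days. Within the window.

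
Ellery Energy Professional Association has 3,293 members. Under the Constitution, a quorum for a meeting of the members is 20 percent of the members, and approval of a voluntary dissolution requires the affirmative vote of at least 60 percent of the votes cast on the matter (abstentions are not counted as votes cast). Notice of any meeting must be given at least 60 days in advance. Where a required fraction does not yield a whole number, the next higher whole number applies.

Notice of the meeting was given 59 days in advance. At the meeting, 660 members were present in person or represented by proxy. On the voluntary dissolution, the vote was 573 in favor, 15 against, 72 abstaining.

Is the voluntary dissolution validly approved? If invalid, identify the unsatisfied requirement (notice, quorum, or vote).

Notice: 59 days given; 60 required. Not satisfied.
Quorum: 20% of 3,293 = 658.60, rounded up to 659; 660 present. Satisfied.
Vote: requires three-fifths of the votes cast (660 − 72 abstaining = 588); 3/5 of 588 = 352.80, rounded up to 353, so 353 needed; 573 in favor. Satisfied.

Invalid — notice requirement not satisfied.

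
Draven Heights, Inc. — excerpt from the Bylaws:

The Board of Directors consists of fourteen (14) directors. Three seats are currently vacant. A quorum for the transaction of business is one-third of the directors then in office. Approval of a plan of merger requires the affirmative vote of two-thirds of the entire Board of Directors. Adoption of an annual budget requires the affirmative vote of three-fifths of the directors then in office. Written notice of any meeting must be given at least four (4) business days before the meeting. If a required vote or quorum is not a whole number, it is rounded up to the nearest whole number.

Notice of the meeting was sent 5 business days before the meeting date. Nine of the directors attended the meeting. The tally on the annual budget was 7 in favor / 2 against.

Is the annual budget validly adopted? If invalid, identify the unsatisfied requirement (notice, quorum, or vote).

Notice: 5 business days given; 4 required (5 ≥ 4). Satisfied.
Quorum: 9 present; quorum is 4. Satisfied.
Vote: the annual budget requires three-fifths of the directors then in office (11). 3/5 of 11 = 6.60, rounded up to 7, so 7 affirmative votes are needed; 7 voted in favor. Satisfied.

Valid — all requirements satisfied.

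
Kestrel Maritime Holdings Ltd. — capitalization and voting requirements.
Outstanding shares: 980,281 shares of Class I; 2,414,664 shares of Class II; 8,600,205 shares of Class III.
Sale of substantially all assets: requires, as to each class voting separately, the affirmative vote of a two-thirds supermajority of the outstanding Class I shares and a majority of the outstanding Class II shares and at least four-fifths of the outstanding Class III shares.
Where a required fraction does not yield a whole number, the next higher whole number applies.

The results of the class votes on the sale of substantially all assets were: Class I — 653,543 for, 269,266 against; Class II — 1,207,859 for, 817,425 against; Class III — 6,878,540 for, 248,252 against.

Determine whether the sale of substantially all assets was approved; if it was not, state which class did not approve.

Not approved — the Class III shares did not give the required vote.

Class I: 2/3 of 980281 = 653520.67, rounded up to 653521; 653,521 required, 653,543 in favor — approved.
Class II: a majority of 2414664 is 1207333; 1,207,333 required, 1,207,859 in favor — approved.
Class III: 4/5 of 8600205 = 6880164; 6,880,164 required, 6,878,540 in favor — not approved.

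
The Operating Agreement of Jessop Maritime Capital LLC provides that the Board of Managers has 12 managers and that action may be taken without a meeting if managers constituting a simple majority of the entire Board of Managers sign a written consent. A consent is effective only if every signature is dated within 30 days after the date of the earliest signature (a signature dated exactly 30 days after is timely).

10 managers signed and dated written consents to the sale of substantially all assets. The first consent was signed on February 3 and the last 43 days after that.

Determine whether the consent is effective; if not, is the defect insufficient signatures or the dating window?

Signatures required: a simple majority of 12 — a majority of 12 is 7, so 7 needed; 10 signed. Sufficient.
Dating window: the latest signature is 43 days after the earliest; the limit is 30 days. Outside the window.

Not effective — dating-window requirement not satisfied.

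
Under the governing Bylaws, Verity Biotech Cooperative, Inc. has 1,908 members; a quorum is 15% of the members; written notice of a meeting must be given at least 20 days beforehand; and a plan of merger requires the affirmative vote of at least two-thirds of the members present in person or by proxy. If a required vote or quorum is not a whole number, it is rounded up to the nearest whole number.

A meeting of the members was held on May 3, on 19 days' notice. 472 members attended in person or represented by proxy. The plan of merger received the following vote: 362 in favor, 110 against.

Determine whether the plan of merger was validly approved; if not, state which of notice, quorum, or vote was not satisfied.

Notice: 19 days given; 20 required. Not satisfied.
Quorum: 15% of 1,908 = 286.20, rounded up to 287; 472 present. Satisfied.
Vote: requires two-thirds of those present (472); 2/3 of 472 = 314.67, rounded up to 315, so 315 needed; 362 in favor. Satisfied.

Invalid — notice requirement not satisfied.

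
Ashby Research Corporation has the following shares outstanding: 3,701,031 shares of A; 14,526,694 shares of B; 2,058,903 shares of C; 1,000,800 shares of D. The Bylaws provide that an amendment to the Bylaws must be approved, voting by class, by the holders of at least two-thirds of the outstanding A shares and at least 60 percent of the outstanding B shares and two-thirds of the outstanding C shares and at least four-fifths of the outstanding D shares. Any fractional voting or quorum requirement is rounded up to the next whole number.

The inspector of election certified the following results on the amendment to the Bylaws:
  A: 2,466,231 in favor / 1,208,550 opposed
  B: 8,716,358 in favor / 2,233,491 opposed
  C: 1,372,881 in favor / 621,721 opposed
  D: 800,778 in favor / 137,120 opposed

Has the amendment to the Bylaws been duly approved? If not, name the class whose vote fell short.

Not approved — the A shares did not give the required vote.

A: 2/3 of 3701031 = 2467354; 2,467,354 required, 2,466,231 in favor — not approved.
B: 3/5 of 14526694 = 8716016.40, rounded up to 8716017; 8,716,017 required, 8,716,358 in favor — approved.
C: 2/3 of 2058903 = 1372602; 1,372,602 required, 1,372,881 in favor — approved.
D: 4/5 of 1000800 = 800640; 800,640 required, 800,778 in favor — approved.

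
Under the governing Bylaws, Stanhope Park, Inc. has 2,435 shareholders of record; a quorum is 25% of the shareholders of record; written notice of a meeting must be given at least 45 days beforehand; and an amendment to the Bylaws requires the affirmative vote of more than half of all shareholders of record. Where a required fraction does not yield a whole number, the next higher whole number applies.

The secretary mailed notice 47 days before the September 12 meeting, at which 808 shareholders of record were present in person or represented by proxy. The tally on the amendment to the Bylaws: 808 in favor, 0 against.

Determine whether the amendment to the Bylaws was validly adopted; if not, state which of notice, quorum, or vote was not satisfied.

Notice: 47 days given; 45 required. Satisfied.
Quorum: 25% of 2,435 = 608.75, rounded up to 609; 808 present. Satisfied.
Vote: requires a majority of all shareholders of record (2,435); a majority of 2435 is 1218, so 1,218 needed; 808 in favor. Not satisfied.

Invalid — vote requirement not satisfied.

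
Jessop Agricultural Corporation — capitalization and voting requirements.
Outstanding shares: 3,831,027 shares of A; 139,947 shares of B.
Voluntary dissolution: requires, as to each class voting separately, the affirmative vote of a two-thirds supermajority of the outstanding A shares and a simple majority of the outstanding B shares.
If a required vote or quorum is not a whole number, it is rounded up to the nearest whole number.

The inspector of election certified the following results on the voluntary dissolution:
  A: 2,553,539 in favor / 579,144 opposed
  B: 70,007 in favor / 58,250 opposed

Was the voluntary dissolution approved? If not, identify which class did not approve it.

Not approved — the A shares did not give the required vote.

A: 2/3 of 3831027 = 2554018; 2,554,018 required, 2,553,539 in favor — not approved.
B: a majority of 139947 is 69974; 69,974 required, 70,007 in favor — approved.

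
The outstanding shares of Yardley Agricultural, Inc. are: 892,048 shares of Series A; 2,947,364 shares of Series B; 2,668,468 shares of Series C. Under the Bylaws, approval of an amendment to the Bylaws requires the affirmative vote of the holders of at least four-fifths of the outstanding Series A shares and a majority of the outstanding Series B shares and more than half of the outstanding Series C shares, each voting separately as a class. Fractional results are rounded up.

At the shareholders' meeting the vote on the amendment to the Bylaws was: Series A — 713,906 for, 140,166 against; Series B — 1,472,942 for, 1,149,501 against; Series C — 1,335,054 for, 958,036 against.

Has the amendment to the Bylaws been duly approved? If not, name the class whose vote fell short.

Not approved — the Series B shares did not give the required vote.

Series A: 4/5 of 892048 = 713638.40, rounded up to 713639; 713,639 required, 713,906 in favor — approved.
Series B: a majority of 2947364 is 1473683; 1,473,683 required, 1,472,942 in favor — not approved.
Series C: a majority of 2668468 is 1334235; 1,334,235 required, 1,335,054 in favor — approved.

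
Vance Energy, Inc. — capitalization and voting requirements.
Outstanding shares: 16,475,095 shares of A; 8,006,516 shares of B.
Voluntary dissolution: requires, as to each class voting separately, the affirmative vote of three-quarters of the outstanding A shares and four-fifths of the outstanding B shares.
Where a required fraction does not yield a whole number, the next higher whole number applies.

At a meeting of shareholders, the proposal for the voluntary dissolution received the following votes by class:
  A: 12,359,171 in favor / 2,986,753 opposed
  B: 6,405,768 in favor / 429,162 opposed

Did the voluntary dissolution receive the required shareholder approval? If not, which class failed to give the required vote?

A: 3/4 of 16475095 = 12356321.25, rounded up to 12356322; 12,356,322 required, 12,359,171 in favor — approved.
B: 4/5 of 8006516 = 6405212.80, rounded up to 6405213; 6,405,213 required, 6,405,768 in favor — approved.

Approved — every class gave the required vote.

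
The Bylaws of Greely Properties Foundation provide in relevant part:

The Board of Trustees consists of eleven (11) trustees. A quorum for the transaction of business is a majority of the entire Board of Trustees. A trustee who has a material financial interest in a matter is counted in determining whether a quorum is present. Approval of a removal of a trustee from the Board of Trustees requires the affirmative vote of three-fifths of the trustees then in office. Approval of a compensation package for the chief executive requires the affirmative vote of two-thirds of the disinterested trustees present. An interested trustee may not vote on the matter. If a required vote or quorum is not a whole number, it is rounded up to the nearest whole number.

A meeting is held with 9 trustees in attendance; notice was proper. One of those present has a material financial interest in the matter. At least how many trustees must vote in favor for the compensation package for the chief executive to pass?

6

The compensation package for the chief executive requires two-thirds of the disinterested trustees present (9 − 1 = 8).
2/3 of 8 = 5.33, rounded up to 6.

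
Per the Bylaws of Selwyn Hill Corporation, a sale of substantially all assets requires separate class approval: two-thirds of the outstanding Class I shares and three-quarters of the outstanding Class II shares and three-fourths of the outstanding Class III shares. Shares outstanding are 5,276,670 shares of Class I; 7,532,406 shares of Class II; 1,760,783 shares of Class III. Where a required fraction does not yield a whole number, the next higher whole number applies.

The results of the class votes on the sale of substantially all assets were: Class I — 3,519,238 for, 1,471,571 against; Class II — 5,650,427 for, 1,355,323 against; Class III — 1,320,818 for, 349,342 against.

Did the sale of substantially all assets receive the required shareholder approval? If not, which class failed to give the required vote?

Class I: 2/3 of 5276670 = 3517780; 3,517,780 required, 3,519,238 in favor — approved.
Class II: 3/4 of 7532406 = 5649304.50, rounded up to 5649305; 5,649,305 required, 5,650,427 in favor — approved.
Class III: 3/4 of 1760783 = 1320587.25, rounded up to 1320588; 1,320,588 required, 1,320,818 in favor — approved.

Approved — every class gave the required vote.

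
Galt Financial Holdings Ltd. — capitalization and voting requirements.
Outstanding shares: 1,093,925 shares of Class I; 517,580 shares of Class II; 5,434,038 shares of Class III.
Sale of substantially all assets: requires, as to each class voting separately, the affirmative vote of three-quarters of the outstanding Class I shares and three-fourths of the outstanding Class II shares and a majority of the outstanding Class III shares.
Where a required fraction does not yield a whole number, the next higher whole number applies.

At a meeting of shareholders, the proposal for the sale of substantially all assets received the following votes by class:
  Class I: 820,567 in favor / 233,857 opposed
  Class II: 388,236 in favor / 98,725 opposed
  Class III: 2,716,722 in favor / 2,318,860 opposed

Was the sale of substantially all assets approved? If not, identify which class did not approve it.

Not approved — the Class III shares did not give the required vote.

Class I: 3/4 of 1093925 = 820443.75, rounded up to 820444; 820,444 required, 820,567 in favor — approved.
Class II: 3/4 of 517580 = 388185; 388,185 required, 388,236 in favor — approved.
Class III: a majority of 5434038 is 2717020; 2,717,020 required, 2,716,722 in favor — not approved.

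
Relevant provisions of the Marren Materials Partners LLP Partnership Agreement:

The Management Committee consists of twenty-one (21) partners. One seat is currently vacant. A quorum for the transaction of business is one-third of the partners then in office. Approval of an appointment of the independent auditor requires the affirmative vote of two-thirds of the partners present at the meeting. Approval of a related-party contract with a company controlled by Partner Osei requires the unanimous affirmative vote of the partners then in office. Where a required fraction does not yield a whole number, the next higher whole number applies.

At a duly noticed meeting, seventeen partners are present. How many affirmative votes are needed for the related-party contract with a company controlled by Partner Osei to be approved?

The related-party contract with a company controlled by Partner Osei requires the unanimous vote of the partners then in office (20).
Unanimous means all 20.
(Only 17 can vote, so the related-party contract with a company controlled by Partner Osei cannot pass at this meeting, but the required vote is still 20.)

20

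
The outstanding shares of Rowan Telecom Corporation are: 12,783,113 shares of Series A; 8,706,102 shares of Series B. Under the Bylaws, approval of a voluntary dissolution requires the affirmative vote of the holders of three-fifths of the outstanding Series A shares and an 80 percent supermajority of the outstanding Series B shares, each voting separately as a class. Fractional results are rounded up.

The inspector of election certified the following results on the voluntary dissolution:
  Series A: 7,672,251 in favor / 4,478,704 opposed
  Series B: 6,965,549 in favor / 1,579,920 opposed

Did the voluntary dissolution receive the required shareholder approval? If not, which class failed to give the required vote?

Series A: 3/5 of 12783113 = 7669867.80, rounded up to 7669868; 7,669,868 required, 7,672,251 in favor — approved.
Series B: 4/5 of 8706102 = 6964881.60, rounded up to 6964882; 6,964,882 required, 6,965,549 in favor — approved.

Approved — every class gave the required vote.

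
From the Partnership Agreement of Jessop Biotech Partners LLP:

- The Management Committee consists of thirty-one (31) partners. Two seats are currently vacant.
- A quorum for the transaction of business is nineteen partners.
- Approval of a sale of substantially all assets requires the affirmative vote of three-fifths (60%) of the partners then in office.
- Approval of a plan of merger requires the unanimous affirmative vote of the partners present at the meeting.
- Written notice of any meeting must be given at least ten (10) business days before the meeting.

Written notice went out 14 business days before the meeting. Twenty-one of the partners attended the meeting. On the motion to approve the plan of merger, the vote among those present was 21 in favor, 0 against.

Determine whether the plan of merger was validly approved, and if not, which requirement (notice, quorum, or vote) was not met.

Valid — all requirements satisfied.

Notice: 14 business days given; 10 required (14 ≥ 10). Satisfied.
Quorum: 21 present; quorum is 19. Satisfied.
Vote: the plan of merger requires the unanimous vote of the partners present (21). Unanimous means all 21, so 21 affirmative votes are needed; 21 voted in favor. Satisfied.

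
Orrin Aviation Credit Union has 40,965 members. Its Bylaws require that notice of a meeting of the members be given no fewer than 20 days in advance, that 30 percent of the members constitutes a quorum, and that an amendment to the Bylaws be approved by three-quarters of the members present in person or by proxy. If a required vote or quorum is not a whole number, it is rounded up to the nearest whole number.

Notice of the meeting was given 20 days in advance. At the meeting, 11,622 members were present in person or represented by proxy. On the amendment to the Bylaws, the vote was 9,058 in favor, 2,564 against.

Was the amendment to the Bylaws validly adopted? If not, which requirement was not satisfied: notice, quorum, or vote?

Notice: 20 days given; 20 required. Satisfied.
Quorum: 30% of 40,965 = 12,289.50, rounded up to 12,290; 11,622 present. Not satisfied.
Vote: requires three-fourths of those present (11,622); 3/4 of 11622 = 8716.50, rounded up to 8717, so 8,717 needed; 9,058 in favor. Satisfied.

Invalid — quorum requirement not satisfied.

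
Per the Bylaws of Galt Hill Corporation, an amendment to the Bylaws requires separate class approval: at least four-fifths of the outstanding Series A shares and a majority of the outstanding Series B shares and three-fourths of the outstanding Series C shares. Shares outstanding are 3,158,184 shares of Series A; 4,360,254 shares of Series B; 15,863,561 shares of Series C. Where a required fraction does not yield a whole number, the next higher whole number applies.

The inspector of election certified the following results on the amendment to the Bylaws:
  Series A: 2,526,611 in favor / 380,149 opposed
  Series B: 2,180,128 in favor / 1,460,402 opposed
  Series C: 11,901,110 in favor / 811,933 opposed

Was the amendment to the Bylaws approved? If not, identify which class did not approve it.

Approved — every class gave the required vote.

Series A: 4/5 of 3158184 = 2526547.20, rounded up to 2526548; 2,526,548 required, 2,526,611 in favor — approved.
Series B: a majority of 4360254 is 2180128; 2,180,128 required, 2,180,128 in favor — approved.
Series C: 3/4 of 15863561 = 11897670.75, rounded up to 11897671; 11,897,671 required, 11,901,110 in favor — approved.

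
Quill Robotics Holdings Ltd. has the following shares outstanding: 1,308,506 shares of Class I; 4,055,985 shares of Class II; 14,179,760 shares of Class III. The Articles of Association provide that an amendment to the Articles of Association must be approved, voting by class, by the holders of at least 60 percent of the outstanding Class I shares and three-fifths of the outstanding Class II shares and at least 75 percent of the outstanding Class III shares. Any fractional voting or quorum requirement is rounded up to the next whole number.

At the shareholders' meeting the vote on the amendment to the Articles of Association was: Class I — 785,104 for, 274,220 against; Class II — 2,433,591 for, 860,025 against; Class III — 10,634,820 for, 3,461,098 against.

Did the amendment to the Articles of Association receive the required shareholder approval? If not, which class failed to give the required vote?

Class I: 3/5 of 1308506 = 785103.60, rounded up to 785104; 785,104 required, 785,104 in favor — approved.
Class II: 3/5 of 4055985 = 2433591; 2,433,591 required, 2,433,591 in favor — approved.
Class III: 3/4 of 14179760 = 10634820; 10,634,820 required, 10,634,820 in favor — approved.

Approved — every class gave the required vote.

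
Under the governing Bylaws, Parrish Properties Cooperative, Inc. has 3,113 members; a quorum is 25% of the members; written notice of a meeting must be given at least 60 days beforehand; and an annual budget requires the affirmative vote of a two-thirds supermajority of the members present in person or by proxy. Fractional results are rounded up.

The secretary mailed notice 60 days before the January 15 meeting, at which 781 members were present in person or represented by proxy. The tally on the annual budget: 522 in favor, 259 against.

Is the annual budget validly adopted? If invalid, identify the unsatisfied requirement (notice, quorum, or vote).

Valid — all requirements satisfied.

Notice: 60 days given; 60 required. Satisfied.
Quorum: 25% of 3,113 = 778.25, rounded up to 779; 781 present. Satisfied.
Vote: requires two-thirds of those present (781); 2/3 of 781 = 520.67, rounded up to 521, so 521 needed; 522 in favor. Satisfied.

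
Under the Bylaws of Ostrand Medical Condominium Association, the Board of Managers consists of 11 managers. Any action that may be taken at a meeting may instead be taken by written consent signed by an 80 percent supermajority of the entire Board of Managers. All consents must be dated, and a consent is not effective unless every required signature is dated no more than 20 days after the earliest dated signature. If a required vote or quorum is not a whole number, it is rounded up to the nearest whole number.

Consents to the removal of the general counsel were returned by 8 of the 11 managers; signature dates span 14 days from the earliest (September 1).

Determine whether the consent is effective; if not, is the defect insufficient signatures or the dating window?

Not effective — insufficient signatures.

Signatures required: an 80 percent supermajority of 11 — 4/5 of 11 = 8.80, rounded up to 9, so 9 needed; 8 signed. Insufficient.
Dating window: the latest signature is 14 days after the earliest; the limit is 20 days. Within the window.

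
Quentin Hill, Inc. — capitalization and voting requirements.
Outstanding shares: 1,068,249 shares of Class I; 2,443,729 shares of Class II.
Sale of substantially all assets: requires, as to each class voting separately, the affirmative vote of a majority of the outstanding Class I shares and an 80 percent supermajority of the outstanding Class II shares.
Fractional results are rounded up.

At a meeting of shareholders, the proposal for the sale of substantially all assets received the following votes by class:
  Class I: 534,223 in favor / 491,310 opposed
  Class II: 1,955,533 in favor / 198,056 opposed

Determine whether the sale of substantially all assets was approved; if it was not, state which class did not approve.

Approved — every class gave the required vote.

Class I: a majority of 1068249 is 534125; 534,125 required, 534,223 in favor — approved.
Class II: 4/5 of 2443729 = 1954983.20, rounded up to 1954984; 1,954,984 required, 1,955,533 in favor — approved.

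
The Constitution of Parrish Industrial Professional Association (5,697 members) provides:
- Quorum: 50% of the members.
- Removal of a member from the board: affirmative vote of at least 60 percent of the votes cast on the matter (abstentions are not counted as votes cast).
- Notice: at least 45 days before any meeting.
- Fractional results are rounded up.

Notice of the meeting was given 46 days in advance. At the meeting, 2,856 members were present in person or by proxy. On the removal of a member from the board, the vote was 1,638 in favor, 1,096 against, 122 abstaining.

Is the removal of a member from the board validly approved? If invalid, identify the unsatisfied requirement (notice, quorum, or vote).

Invalid — vote requirement not satisfied.

Notice: 46 days given; 45 required. Satisfied.
Quorum: 50% of 5,697 = 2,848.50, rounded up to 2,849; 2,856 present. Satisfied.
Vote: requires three-fifths of the votes cast (2,856 − 122 abstaining = 2,734); 3/5 of 2734 = 1640.40, rounded up to 1641, so 1,641 needed; 1,638 in favor. Not satisfied.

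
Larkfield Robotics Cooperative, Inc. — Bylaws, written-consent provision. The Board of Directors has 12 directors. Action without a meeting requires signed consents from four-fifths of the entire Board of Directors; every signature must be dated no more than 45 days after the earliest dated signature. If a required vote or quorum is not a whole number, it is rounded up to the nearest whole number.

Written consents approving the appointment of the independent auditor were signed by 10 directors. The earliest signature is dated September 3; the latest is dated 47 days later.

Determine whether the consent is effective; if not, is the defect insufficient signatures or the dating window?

Not effective — dating-window requirement not satisfied.

Signatures required: four-fifths of 12 — 4/5 of 12 = 9.60, rounded up to 10, so 10 needed; 10 signed. Sufficient.
Dating window: the latest signature is 47 days after the earliest; the limit is 45 days. Outside the window.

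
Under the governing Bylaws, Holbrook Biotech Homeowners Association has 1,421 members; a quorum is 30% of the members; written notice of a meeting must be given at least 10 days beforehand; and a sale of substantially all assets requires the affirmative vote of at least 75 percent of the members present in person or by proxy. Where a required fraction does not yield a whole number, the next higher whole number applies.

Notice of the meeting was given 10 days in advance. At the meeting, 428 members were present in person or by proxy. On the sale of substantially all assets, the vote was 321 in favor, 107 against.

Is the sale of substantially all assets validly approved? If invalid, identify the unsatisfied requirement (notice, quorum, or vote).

Valid — all requirements satisfied.

Notice: 10 days given; 10 required. Satisfied.
Quorum: 30% of 1,421 = 426.30, rounded up to 427; 428 present. Satisfied.
Vote: requires three-fourths of those present (428); 3/4 of 428 = 321, so 321 needed; 321 in favor. Satisfied.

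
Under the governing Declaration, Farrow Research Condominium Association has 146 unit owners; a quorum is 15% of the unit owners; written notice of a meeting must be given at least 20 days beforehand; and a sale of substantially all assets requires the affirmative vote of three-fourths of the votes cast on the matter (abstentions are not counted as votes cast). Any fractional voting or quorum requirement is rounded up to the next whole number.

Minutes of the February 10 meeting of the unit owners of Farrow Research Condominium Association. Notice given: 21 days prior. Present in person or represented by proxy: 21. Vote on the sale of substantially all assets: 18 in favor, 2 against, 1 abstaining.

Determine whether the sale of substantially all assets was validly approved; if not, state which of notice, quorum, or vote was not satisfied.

Invalid — quorum requirement not satisfied.

Notice: 21 days given; 20 required. Satisfied.
Quorum: 15% of 146 = 21.90, rounded up to 22; 21 present. Not satisfied.
Vote: requires three-fourths of the votes cast (21 − 1 abstaining = 20); 3/4 of 20 = 15, so 15 needed; 18 in favor. Satisfied.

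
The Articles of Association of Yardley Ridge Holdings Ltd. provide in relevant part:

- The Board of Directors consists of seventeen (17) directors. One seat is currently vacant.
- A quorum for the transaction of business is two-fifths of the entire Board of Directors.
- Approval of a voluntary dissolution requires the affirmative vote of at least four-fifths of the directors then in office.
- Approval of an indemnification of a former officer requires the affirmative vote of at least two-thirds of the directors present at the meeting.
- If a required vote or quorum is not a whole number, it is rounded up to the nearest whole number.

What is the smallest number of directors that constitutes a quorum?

2/5 of 17 = 6.80, rounded up to 7.

7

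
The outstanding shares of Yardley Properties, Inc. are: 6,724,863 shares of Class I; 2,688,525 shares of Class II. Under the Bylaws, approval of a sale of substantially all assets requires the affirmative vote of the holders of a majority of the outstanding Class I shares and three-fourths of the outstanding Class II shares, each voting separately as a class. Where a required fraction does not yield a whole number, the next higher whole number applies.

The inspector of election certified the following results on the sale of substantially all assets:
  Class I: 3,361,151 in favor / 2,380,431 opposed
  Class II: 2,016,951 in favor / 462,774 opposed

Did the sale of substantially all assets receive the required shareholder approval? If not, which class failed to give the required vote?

Not approved — the Class I shares did not give the required vote.

Class I: a majority of 6724863 is 3362432; 3,362,432 required, 3,361,151 in favor — not approved.
Class II: 3/4 of 2688525 = 2016393.75, rounded up to 2016394; 2,016,394 required, 2,016,951 in favor — approved.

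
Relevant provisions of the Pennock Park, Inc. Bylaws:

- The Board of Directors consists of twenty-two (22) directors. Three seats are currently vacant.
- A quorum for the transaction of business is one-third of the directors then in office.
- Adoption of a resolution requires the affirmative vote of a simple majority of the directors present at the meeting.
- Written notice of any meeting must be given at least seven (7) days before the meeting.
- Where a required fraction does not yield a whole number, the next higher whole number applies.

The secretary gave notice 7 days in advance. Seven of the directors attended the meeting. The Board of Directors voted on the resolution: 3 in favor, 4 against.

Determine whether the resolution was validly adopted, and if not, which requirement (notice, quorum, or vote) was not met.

Notice: 7 days given; 7 required (7 ≥ 7). Satisfied.
Quorum: 7 present; quorum is 7. Satisfied.
Vote: the resolution requires a majority of the directors present (7). A majority of 7 is 4, so 4 affirmative votes are needed; 3 voted in favor. Not satisfied.

Invalid — vote requirement not satisfied.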